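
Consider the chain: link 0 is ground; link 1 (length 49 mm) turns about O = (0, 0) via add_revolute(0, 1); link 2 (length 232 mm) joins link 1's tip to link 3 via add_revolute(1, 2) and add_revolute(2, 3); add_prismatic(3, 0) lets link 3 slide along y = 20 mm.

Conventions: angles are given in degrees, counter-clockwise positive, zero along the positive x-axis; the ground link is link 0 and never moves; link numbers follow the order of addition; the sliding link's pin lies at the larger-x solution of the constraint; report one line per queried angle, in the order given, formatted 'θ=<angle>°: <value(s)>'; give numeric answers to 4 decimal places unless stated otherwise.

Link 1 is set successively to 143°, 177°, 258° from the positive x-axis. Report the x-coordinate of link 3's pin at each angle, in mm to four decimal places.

geometry: r = 49 mm, L = 232 mm, e = 20 mm
θ=143°: crank pin P = (r cos θ, r sin θ) = (-39.133140, 29.488936)
θ=143°: h = r sin θ − e = 29.488936 − 20 = 9.488936
θ=143°: x = r cos θ + √(L² − h²) = -39.133140 + 231.805867 = 192.672727
θ=177°: crank pin P = (r cos θ, r sin θ) = (-48.932847, 2.564462)
θ=177°: h = r sin θ − e = 2.564462 − 20 = -17.435538
θ=177°: x = r cos θ + √(L² − h²) = -48.932847 + 231.343904 = 182.411057
θ=258°: crank pin P = (r cos θ, r sin θ) = (-10.187673, -47.929232)
θ=258°: h = r sin θ − e = -47.929232 − 20 = -67.929232
θ=258°: x = r cos θ + √(L² − h²) = -10.187673 + 221.832413 = 211.644740

θ=143°: 192.6727
θ=177°: 182.4111
θ=258°: 211.6447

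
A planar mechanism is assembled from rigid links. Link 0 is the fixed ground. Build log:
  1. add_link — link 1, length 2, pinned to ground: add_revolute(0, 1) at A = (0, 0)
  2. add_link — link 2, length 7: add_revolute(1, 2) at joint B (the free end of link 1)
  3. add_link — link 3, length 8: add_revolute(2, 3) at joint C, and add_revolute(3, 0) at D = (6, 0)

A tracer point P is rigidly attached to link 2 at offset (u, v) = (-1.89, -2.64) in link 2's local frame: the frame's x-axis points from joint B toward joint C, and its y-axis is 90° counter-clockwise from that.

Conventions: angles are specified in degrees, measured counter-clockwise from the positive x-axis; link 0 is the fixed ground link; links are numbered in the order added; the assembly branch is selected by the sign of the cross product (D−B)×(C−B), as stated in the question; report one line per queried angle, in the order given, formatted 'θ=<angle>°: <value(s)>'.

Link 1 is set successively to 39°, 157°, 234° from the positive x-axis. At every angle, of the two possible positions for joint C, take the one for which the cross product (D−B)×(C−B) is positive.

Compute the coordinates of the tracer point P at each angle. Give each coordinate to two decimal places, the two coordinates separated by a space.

A=(0,0), D=(6.00,0)
θ=39°: B = A + 2.00·(cos39°, sin39°) = (1.5543, 1.2586)
θ=39°: |BD| = 4.6204
θ=39°: circle(B,7.00) ∩ circle(D,8.00): a=0.6870, h=6.9662
θ=39°:   candidates: C₊=(4.1130,7.7743) cross=32.187; C₋=(0.3177,-5.6313) cross=-32.187
θ=39°:   branch + wants cross > 0 → take C=(4.1130,7.7743) (cross=32.187)
θ=39°: ex = (C−B)/|BC| = (0.3655,0.9308); ey = (-0.9308,0.3655)
θ=39°: P = B + -1.89·ex + -2.64·ey = (3.3208,-1.4656)
θ=157°: B = A + 2.00·(cos157°, sin157°) = (-1.8410, 0.7815)
θ=157°: |BD| = 7.8799
θ=157°: circle(B,7.00) ∩ circle(D,8.00): a=2.9881, h=6.3302
θ=157°:   candidates: C₊=(1.7602,6.7841) cross=49.881; C₋=(0.5046,-5.8138) cross=-49.881
θ=157°:   branch + wants cross > 0 → take C=(1.7602,6.7841) (cross=49.881)
θ=157°: ex = (C−B)/|BC| = (0.5145,0.8575); ey = (-0.8575,0.5145)
θ=157°: P = B + -1.89·ex + -2.64·ey = (-0.5495,-2.1974)
θ=234°: B = A + 2.00·(cos234°, sin234°) = (-1.1756, -1.6180)
θ=234°: |BD| = 7.3557
θ=234°: circle(B,7.00) ∩ circle(D,8.00): a=2.6583, h=6.4756
θ=234°:   candidates: C₊=(-0.0069,5.2837) cross=47.633; C₋=(2.8420,-7.3503) cross=-47.633
θ=234°:   branch + wants cross > 0 → take C=(-0.0069,5.2837) (cross=47.633)
θ=234°: ex = (C−B)/|BC| = (0.1670,0.9860); ey = (-0.9860,0.1670)
θ=234°: P = B + -1.89·ex + -2.64·ey = (1.1118,-3.9223)

θ=39°: 3.32 -1.47
θ=157°: -0.55 -2.20
θ=234°: 1.11 -3.92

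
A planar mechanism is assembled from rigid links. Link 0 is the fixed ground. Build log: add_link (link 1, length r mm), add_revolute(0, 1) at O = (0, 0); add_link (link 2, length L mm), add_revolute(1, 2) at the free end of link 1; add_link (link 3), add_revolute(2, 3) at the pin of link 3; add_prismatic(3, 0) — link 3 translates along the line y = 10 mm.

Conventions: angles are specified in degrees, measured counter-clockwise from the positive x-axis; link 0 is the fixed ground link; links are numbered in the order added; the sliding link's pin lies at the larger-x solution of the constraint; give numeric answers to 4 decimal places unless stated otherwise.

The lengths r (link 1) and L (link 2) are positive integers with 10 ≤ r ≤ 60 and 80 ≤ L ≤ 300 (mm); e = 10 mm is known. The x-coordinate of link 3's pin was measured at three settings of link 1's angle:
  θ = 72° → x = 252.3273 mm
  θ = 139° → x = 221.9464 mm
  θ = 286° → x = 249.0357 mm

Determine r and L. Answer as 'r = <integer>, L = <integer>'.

constraint per measurement: (x − r cos θ)² + (r sin θ − e)² = L²
subtracting the θ₁ and θ₂ equations cancels the r² and L² terms:
r = (x₁² − x₂²) / (2[(x₁cos θ₁ + e sin θ₁) − (x₂cos θ₂ + e sin θ₂)]) = 29.0000 → r = 29
L² = (x₁ − r cos θ₁)² + (r sin θ₁ − e)² = 59535.9950 → L = 244.0000 → L = 244
check at θ₃=286°: x = 249.0357 (printed 249.0357) ✓

r = 29, L = 244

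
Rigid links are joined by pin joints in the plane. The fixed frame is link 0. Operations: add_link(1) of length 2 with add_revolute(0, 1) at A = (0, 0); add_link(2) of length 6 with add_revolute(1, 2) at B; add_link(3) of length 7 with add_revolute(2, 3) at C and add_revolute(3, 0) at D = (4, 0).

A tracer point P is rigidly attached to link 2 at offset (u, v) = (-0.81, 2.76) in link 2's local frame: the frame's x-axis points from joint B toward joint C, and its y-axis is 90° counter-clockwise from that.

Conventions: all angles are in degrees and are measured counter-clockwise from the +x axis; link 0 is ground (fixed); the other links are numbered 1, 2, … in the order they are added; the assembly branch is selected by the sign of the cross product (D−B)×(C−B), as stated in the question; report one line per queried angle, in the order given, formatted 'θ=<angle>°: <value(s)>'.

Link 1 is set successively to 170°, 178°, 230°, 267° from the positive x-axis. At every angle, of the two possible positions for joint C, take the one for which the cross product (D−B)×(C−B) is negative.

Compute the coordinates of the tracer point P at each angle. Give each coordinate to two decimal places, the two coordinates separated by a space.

A=(0,0), D=(4.00,0)
θ=170°: B = A + 2.00·(cos170°, sin170°) = (-1.9696, 0.3473)
θ=170°: |BD| = 5.9797
θ=170°: circle(B,6.00) ∩ circle(D,7.00): a=1.9028, h=5.6903
θ=170°:   candidates: C₊=(0.2605,5.9174) cross=34.026; C₋=(-0.4005,-5.4439) cross=-34.026
θ=170°:   branch - wants cross < 0 → take C=(-0.4005,-5.4439) (cross=-34.026)
θ=170°: ex = (C−B)/|BC| = (0.2615,-0.9652); ey = (0.9652,0.2615)
θ=170°: P = B + -0.81·ex + 2.76·ey = (0.4825,1.8509)
θ=178°: B = A + 2.00·(cos178°, sin178°) = (-1.9988, 0.0698)
θ=178°: |BD| = 5.9992
θ=178°: circle(B,6.00) ∩ circle(D,7.00): a=1.9161, h=5.6858
θ=178°:   candidates: C₊=(-0.0166,5.7329) cross=34.110; C₋=(-0.1490,-5.6379) cross=-34.110
θ=178°:   branch - wants cross < 0 → take C=(-0.1490,-5.6379) (cross=-34.110)
θ=178°: ex = (C−B)/|BC| = (0.3083,-0.9513); ey = (0.9513,0.3083)
θ=178°: P = B + -0.81·ex + 2.76·ey = (0.3770,1.6913)
θ=230°: B = A + 2.00·(cos230°, sin230°) = (-1.2856, -1.5321)
θ=230°: |BD| = 5.5031
θ=230°: circle(B,6.00) ∩ circle(D,7.00): a=1.5704, h=5.7908
θ=230°:   candidates: C₊=(-1.3894,4.4670) cross=31.868; C₋=(1.8349,-6.6568) cross=-31.868
θ=230°:   branch - wants cross < 0 → take C=(1.8349,-6.6568) (cross=-31.868)
θ=230°: ex = (C−B)/|BC| = (0.5201,-0.8541); ey = (0.8541,0.5201)
θ=230°: P = B + -0.81·ex + 2.76·ey = (0.6505,0.5952)
θ=267°: B = A + 2.00·(cos267°, sin267°) = (-0.1047, -1.9973)
θ=267°: |BD| = 4.5648
θ=267°: circle(B,6.00) ∩ circle(D,7.00): a=0.8585, h=5.9383
θ=267°:   candidates: C₊=(-1.9309,3.7180) cross=27.107; C₋=(3.2655,-6.9614) cross=-27.107
θ=267°:   branch - wants cross < 0 → take C=(3.2655,-6.9614) (cross=-27.107)
θ=267°: ex = (C−B)/|BC| = (0.5617,-0.8273); ey = (0.8273,0.5617)
θ=267°: P = B + -0.81·ex + 2.76·ey = (1.7238,0.2232)

θ=170°: 0.48 1.85
θ=178°: 0.38 1.69
θ=230°: 0.65 0.60
θ=267°: 1.72 0.22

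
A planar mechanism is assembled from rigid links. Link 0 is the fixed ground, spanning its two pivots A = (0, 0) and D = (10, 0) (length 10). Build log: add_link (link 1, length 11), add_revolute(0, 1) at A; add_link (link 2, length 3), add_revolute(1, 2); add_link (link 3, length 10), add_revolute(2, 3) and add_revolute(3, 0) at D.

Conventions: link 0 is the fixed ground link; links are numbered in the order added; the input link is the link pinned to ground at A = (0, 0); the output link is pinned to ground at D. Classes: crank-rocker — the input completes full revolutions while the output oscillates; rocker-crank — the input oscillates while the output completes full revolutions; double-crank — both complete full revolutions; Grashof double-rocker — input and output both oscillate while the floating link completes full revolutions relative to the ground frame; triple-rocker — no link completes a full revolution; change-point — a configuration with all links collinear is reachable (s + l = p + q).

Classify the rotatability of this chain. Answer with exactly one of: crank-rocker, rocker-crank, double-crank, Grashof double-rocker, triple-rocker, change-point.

lengths: ground=10, input=11, coupler=3, output=10
sorted: s=3 (shortest), l=11 (longest), p+q=20
s + l = 14 vs p + q = 20
s + l < p + q (Grashof) with shortest = coupler link → Grashof double-rocker

Grashof double-rocker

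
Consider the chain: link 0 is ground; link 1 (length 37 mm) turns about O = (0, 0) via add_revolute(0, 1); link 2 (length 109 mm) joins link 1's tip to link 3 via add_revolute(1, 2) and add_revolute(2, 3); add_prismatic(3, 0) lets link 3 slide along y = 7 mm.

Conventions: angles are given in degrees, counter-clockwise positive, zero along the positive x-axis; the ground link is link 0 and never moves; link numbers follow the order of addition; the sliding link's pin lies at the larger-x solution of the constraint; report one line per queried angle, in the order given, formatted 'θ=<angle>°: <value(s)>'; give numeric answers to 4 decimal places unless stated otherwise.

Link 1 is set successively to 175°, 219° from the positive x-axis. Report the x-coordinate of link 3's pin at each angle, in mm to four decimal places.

geometry: r = 37 mm, L = 109 mm, e = 7 mm
θ=175°: crank pin P = (r cos θ, r sin θ) = (-36.859204, 3.224762)
θ=175°: h = r sin θ − e = 3.224762 − 7 = -3.775238
θ=175°: x = r cos θ + √(L² − h²) = -36.859204 + 108.934602 = 72.075398
θ=219°: crank pin P = (r cos θ, r sin θ) = (-28.754401, -23.284854)
θ=219°: h = r sin θ − e = -23.284854 − 7 = -30.284854
θ=219°: x = r cos θ + √(L² − h²) = -28.754401 + 104.708298 = 75.953897

θ=175°: 72.0754
θ=219°: 75.9539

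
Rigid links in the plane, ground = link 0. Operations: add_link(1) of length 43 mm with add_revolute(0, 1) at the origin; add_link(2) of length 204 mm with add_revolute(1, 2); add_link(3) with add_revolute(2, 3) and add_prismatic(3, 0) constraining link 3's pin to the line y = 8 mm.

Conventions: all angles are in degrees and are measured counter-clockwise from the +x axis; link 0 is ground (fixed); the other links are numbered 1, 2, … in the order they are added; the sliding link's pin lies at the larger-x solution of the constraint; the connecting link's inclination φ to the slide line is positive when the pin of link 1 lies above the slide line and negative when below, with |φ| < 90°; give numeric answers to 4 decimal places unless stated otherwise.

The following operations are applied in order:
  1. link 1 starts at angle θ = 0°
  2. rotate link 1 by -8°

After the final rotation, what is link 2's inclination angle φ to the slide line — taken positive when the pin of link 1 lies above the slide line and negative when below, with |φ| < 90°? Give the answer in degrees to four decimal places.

geometry: r = 43 mm, L = 204 mm, e = 8 mm; θ starts at 0°
rotate link 1 by -8°: θ ← 0° -8° = -8°
h = r sin θ − e = -5.984443 − 8 = -13.984443
sin φ = h / L = -13.984443 / 204 = -0.06855119
φ = arcsin(-0.06855119) = -3.930777°

-3.9308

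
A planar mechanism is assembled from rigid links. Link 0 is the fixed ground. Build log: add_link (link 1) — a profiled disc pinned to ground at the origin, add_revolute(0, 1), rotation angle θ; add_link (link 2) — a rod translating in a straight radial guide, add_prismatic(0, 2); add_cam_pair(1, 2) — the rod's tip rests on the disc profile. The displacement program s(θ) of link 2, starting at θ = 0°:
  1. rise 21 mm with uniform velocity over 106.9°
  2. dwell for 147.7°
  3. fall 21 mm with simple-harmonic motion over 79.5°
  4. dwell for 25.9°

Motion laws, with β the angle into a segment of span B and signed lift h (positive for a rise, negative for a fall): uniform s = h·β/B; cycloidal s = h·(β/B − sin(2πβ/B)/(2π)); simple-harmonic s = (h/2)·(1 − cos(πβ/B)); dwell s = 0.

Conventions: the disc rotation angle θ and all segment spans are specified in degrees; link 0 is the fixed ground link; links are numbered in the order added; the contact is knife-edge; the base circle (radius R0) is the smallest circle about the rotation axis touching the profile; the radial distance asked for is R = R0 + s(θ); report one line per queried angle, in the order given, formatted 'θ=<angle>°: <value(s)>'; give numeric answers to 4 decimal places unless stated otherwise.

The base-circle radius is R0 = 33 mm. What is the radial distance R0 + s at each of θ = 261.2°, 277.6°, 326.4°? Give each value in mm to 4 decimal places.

seg 1 [0°–106.9°] uniform, h=21: full span → s += 21 → s = 21.0000
seg 2 [106.9°–254.6°] dwell: s stays 21.0000
seg 3 [254.6°–334.1°] simple-harmonic, h=-21: θ=261.2° here. β=6.6, B=79.5. -21/2·(1 − cos(π·0.0830)) = -0.3551 → s = 20.6449
seg 3 [254.6°–334.1°] simple-harmonic, h=-21: θ=277.6° here. β=23, B=79.5. -21/2·(1 − cos(π·0.2893)) = -4.0465 → s = 16.9535
seg 3 [254.6°–334.1°] simple-harmonic, h=-21: θ=326.4° here. β=71.8, B=79.5. -21/2·(1 − cos(π·0.9031)) = -20.5177 → s = 0.4823
θ=261.2°: R = R0 + s = 33 + 20.6449 = 53.6449
θ=277.6°: R = R0 + s = 33 + 16.9535 = 49.9535
θ=326.4°: R = R0 + s = 33 + 0.4823 = 33.4823

θ=261.2°: 53.6449
θ=277.6°: 49.9535
θ=326.4°: 33.4823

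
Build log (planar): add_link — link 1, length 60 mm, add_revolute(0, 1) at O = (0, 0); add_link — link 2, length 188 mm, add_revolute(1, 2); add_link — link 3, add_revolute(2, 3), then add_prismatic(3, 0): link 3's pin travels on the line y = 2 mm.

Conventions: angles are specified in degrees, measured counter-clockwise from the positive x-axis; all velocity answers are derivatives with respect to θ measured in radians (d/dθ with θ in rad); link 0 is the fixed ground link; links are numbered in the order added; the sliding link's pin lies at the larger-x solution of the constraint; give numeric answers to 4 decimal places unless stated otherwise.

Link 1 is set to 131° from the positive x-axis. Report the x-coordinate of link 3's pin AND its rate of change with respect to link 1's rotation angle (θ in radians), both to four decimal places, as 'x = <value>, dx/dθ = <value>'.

geometry: r = 60 mm, L = 188 mm, e = 2 mm
crank pin P = (r cos θ, r sin θ) = (-39.363542, 45.282575)
h = r sin θ − e = 45.282575 − 2 = 43.282575
x = r cos θ + √(L² − h²) = -39.363542 + 182.949771 = 143.586229
dx/dθ = −r sin θ − h·r cos θ/√(L² − h²) (θ in radians; h = 43.282575) = -35.969880

x = 143.5862, dx/dθ = -35.9699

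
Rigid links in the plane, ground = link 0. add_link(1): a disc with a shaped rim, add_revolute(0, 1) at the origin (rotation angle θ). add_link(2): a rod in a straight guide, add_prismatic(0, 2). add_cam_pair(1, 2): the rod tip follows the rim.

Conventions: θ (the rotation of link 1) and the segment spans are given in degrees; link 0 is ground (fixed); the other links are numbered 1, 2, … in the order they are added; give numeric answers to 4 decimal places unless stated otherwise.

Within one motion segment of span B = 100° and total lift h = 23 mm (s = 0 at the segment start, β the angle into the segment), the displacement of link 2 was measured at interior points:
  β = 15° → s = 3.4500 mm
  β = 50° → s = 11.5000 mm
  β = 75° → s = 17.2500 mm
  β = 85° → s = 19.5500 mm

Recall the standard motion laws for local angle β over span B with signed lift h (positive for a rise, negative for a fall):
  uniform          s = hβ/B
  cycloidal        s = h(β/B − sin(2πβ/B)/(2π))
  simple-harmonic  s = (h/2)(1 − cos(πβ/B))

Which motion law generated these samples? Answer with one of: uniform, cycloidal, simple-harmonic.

candidates at β/B = r: uniform s = h·r (linear in β); cycloidal s = h·(r − sin(2πr)/(2π)); simple-harmonic s = (h/2)(1 − cos(πr))
β=15°: printed 3.4500 | uniform 3.4500, cycloidal 0.4885, simple-harmonic 1.2534
β=50°: printed 11.5000 | uniform 11.5000, cycloidal 11.5000, simple-harmonic 11.5000
β=75°: printed 17.2500 | uniform 17.2500, cycloidal 20.9106, simple-harmonic 19.6317
β=85°: printed 19.5500 | uniform 19.5500, cycloidal 22.5115, simple-harmonic 21.7466
only one law matches every sample → uniform

uniform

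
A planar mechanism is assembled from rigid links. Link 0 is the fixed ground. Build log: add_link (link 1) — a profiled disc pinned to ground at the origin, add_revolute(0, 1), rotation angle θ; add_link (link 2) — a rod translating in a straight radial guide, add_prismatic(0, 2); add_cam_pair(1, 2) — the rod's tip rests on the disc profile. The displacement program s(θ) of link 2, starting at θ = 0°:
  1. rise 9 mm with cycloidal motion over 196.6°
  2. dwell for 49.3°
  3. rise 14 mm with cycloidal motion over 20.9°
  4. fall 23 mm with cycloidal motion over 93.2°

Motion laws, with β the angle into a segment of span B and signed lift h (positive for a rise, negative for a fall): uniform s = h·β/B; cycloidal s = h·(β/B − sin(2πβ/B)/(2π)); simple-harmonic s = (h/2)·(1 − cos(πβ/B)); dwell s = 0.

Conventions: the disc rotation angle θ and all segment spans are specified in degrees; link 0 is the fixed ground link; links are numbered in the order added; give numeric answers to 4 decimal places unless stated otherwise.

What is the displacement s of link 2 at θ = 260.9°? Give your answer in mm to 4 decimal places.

seg 1 [0°–196.6°] cycloidal, h=9: full span → s += 9 → s = 9.0000
seg 2 [196.6°–245.9°] dwell: s stays 9.0000
seg 3 [245.9°–266.8°] cycloidal, h=14: θ=260.9° here. β=15, B=20.9. 14·(0.7177 − sin(2π·0.7177)/(2π)) = 12.2303 → s = 21.2303

21.2303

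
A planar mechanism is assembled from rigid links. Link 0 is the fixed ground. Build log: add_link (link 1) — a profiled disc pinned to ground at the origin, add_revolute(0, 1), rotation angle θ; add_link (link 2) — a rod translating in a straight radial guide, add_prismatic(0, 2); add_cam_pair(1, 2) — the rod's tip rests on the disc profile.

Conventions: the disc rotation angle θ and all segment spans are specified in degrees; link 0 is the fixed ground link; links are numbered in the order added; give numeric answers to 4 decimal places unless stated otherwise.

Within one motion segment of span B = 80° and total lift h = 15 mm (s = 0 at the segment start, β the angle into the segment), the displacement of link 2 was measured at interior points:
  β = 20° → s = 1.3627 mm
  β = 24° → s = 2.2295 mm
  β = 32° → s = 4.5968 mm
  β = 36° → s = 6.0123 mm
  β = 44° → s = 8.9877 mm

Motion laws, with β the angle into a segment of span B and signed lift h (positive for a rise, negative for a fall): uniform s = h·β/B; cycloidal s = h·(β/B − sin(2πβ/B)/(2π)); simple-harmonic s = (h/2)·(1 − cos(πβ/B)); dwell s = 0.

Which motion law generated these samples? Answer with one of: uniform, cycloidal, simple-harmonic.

candidates at β/B = r: uniform s = h·r (linear in β); cycloidal s = h·(r − sin(2πr)/(2π)); simple-harmonic s = (h/2)(1 − cos(πr))
β=20°: printed 1.3627 | uniform 3.7500, cycloidal 1.3627, simple-harmonic 2.1967
β=24°: printed 2.2295 | uniform 4.5000, cycloidal 2.2295, simple-harmonic 3.0916
β=32°: printed 4.5968 | uniform 6.0000, cycloidal 4.5968, simple-harmonic 5.1824
β=36°: printed 6.0123 | uniform 6.7500, cycloidal 6.0123, simple-harmonic 6.3267
β=44°: printed 8.9877 | uniform 8.2500, cycloidal 8.9877, simple-harmonic 8.6733
only one law matches every sample → cycloidal

cycloidal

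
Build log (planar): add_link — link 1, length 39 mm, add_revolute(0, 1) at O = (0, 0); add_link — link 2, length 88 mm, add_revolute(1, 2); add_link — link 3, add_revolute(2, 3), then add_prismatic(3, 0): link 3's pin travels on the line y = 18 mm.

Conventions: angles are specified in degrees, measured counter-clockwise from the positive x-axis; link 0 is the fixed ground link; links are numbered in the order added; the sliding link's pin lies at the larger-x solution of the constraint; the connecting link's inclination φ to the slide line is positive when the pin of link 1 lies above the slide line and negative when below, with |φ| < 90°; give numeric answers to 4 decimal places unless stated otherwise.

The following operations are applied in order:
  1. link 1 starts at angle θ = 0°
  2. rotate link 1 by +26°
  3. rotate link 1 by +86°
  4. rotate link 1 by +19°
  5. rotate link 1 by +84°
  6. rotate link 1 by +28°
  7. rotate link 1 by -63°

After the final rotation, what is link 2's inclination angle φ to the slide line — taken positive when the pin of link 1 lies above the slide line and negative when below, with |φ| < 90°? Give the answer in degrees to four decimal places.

geometry: r = 39 mm, L = 88 mm, e = 18 mm; θ starts at 0°
rotate link 1 by +26°: θ ← 0° +26° = 26°
rotate link 1 by +86°: θ ← 26° +86° = 112°
rotate link 1 by +19°: θ ← 112° +19° = 131°
rotate link 1 by +84°: θ ← 131° +84° = 215°
rotate link 1 by +28°: θ ← 215° +28° = 243°
rotate link 1 by -63°: θ ← 243° -63° = 180°
h = r sin θ − e = 0.000000 − 18 = -18.000000
sin φ = h / L = -18.000000 / 88 = -0.20454545
φ = arcsin(-0.20454545) = -11.802892°

-11.8029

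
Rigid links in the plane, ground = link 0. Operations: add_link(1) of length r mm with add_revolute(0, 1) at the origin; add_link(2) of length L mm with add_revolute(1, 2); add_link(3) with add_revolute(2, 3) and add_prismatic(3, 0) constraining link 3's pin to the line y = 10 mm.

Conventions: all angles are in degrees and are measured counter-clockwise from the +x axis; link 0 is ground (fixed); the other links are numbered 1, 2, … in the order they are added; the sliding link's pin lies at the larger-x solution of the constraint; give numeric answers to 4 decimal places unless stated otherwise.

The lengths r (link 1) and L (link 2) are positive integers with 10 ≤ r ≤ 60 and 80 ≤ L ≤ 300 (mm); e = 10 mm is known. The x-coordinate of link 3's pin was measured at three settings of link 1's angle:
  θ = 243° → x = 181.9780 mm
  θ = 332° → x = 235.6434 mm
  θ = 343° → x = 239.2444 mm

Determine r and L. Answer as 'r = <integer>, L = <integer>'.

constraint per measurement: (x − r cos θ)² + (r sin θ − e)² = L²
subtracting the θ₁ and θ₂ equations cancels the r² and L² terms:
r = (x₁² − x₂²) / (2[(x₁cos θ₁ + e sin θ₁) − (x₂cos θ₂ + e sin θ₂)]) = 38.0000 → r = 38
L² = (x₁ − r cos θ₁)² + (r sin θ₁ − e)² = 41615.9950 → L = 204.0000 → L = 204
check at θ₃=343°: x = 239.2444 (printed 239.2444) ✓

r = 38, L = 204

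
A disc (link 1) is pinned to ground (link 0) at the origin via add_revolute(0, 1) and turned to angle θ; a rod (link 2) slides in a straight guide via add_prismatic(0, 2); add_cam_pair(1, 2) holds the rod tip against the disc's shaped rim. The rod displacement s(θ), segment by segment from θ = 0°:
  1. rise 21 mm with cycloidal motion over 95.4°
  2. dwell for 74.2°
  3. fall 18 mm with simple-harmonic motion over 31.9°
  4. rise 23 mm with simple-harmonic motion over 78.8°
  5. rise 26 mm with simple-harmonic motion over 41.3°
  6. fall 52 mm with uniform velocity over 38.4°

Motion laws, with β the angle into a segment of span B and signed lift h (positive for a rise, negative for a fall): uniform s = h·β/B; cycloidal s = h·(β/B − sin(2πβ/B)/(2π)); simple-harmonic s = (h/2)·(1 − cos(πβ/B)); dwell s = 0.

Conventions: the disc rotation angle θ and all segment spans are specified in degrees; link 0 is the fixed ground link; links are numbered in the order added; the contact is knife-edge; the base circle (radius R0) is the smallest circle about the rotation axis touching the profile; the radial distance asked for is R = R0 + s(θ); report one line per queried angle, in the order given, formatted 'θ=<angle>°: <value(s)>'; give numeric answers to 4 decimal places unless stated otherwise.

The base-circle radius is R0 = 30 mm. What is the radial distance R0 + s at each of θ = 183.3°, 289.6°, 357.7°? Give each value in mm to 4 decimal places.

segment 1 (0° to 95.4°, cycloidal, h = 21) is passed completely: s = 0.0000 + (21) = 21.0000
segment 2 (95.4° to 169.6°, dwell): s unchanged at 21.0000
θ = 183.3° falls in segment 3 (169.6° to 201.5°, simple-harmonic, h = -18): β = 183.3 − 169.6 = 13.7°, B = 31.9°; Δs = -18/2·(1 − cos(π·0.4295)) = -7.0220; s = 21.0000 − 7.0220 = 13.9780
segment 3 (169.6° to 201.5°, simple-harmonic, h = -18) is passed completely: s = 21.0000 + (-18) = 3.0000
segment 4 (201.5° to 280.3°, simple-harmonic, h = 23) is passed completely: s = 3.0000 + (23) = 26.0000
θ = 289.6° falls in segment 5 (280.3° to 321.6°, simple-harmonic, h = 26): β = 289.6 − 280.3 = 9.3°, B = 41.3°; Δs = 26/2·(1 − cos(π·0.2252)) = 3.1195; s = 26.0000 + 3.1195 = 29.1195
segment 5 (280.3° to 321.6°, simple-harmonic, h = 26) is passed completely: s = 26.0000 + (26) = 52.0000
θ = 357.7° falls in segment 6 (321.6° to 360°, uniform, h = -52): β = 357.7 − 321.6 = 36.1°, B = 38.4°; Δs = -52·36.1/38.4 = -48.8854; s = 52.0000 − 48.8854 = 3.1146
θ=183.3°: R = R0 + s = 30 + 13.9780 = 43.9780
θ=289.6°: R = R0 + s = 30 + 29.1195 = 59.1195
θ=357.7°: R = R0 + s = 30 + 3.1146 = 33.1146

θ=183.3°: 43.9780
θ=289.6°: 59.1195
θ=357.7°: 33.1146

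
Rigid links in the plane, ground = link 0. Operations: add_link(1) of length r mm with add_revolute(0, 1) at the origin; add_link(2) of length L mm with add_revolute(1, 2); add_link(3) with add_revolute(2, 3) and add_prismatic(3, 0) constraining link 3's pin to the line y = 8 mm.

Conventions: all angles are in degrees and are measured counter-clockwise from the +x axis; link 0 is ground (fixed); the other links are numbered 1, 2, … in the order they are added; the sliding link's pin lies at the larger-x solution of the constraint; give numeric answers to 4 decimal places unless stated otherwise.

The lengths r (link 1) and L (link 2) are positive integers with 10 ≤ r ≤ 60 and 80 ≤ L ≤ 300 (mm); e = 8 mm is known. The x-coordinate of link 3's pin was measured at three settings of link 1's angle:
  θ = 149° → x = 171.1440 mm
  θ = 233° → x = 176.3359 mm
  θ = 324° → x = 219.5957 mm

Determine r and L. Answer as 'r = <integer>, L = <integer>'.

constraint per measurement: (x − r cos θ)² + (r sin θ − e)² = L²
subtracting the θ₁ and θ₂ equations cancels the r² and L² terms:
r = (x₁² − x₂²) / (2[(x₁cos θ₁ + e sin θ₁) − (x₂cos θ₂ + e sin θ₂)]) = 30.0000 → r = 30
L² = (x₁ − r cos θ₁)² + (r sin θ₁ − e)² = 38808.9929 → L = 197.0000 → L = 197
check at θ₃=324°: x = 219.5957 (printed 219.5957) ✓

r = 30, L = 197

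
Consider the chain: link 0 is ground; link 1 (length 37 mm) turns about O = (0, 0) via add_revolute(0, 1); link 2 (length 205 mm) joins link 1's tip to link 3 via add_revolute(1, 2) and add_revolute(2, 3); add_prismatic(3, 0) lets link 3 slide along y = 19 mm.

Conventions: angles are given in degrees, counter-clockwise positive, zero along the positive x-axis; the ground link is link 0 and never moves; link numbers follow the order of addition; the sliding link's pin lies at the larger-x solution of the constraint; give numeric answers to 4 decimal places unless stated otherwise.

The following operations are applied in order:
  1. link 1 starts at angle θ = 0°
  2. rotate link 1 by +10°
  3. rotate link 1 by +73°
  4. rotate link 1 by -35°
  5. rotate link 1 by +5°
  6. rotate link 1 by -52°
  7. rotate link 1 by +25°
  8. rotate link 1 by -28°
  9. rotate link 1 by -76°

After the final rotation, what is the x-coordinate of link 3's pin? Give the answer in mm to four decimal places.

geometry: r = 37 mm, L = 205 mm, e = 19 mm; θ starts at 0°
rotate link 1 by +10°: θ ← 0° +10° = 10°
rotate link 1 by +73°: θ ← 10° +73° = 83°
rotate link 1 by -35°: θ ← 83° -35° = 48°
rotate link 1 by +5°: θ ← 48° +5° = 53°
rotate link 1 by -52°: θ ← 53° -52° = 1°
rotate link 1 by +25°: θ ← 1° +25° = 26°
rotate link 1 by -28°: θ ← 26° -28° = -2°
rotate link 1 by -76°: θ ← -2° -76° = -78°
crank pin P = (r cos θ, r sin θ) = (7.692733, -36.191461)
h = r sin θ − e = -36.191461 − 19 = -55.191461
x = r cos θ + √(L² − h²) = 7.692733 + 197.430754 = 205.123487

205.1235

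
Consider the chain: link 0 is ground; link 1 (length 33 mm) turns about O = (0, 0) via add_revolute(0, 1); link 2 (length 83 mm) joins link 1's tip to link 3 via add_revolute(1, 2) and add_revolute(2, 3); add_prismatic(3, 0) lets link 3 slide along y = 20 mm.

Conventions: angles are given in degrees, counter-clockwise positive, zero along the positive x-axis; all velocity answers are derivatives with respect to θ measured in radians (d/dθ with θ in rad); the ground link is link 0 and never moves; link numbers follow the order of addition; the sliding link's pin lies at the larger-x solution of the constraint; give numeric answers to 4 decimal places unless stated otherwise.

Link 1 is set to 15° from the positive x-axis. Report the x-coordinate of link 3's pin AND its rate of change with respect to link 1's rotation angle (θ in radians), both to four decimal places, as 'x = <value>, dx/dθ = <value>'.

geometry: r = 33 mm, L = 83 mm, e = 20 mm
crank pin P = (r cos θ, r sin θ) = (31.875552, 8.541028)
h = r sin θ − e = 8.541028 − 20 = -11.458972
x = r cos θ + √(L² − h²) = 31.875552 + 82.205182 = 114.080734
dx/dθ = −r sin θ − h·r cos θ/√(L² − h²) (θ in radians; h = -11.458972) = -4.097744

x = 114.0807, dx/dθ = -4.0977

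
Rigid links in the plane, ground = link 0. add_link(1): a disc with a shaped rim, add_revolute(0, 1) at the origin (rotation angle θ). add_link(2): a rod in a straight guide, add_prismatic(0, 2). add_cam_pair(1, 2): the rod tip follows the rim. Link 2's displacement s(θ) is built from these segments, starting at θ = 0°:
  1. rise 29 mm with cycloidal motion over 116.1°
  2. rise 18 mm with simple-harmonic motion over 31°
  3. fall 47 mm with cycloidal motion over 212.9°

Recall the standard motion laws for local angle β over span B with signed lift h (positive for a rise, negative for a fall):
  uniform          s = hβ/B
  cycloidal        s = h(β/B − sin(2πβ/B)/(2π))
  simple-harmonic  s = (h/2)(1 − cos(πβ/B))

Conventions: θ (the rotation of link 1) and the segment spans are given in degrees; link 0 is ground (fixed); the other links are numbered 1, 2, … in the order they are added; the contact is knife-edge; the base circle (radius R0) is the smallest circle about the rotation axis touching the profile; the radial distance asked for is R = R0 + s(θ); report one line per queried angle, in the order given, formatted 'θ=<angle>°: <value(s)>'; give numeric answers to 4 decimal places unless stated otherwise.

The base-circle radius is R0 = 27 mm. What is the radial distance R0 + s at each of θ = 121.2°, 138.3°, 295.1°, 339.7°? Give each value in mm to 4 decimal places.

segment 1 (0° to 116.1°, cycloidal, h = 29) is passed completely: s = 0.0000 + (29) = 29.0000
θ = 121.2° falls in segment 2 (116.1° to 147.1°, simple-harmonic, h = 18): β = 121.2 − 116.1 = 5.1°, B = 31°; Δs = 18/2·(1 − cos(π·0.1645)) = 1.1755; s = 29.0000 + 1.1755 = 30.1755
θ = 138.3° falls in segment 2 (116.1° to 147.1°, simple-harmonic, h = 18): β = 138.3 − 116.1 = 22.2°, B = 31°; Δs = 18/2·(1 − cos(π·0.7161)) = 14.6521; s = 29.0000 + 14.6521 = 43.6521
segment 2 (116.1° to 147.1°, simple-harmonic, h = 18) is passed completely: s = 29.0000 + (18) = 47.0000
θ = 295.1° falls in segment 3 (147.1° to 360°, cycloidal, h = -47): β = 295.1 − 147.1 = 148°, B = 212.9°; Δs = -47·(0.6952 − sin(2π·0.6952)/(2π)) = -39.7132; s = 47.0000 − 39.7132 = 7.2868
θ = 339.7° falls in segment 3 (147.1° to 360°, cycloidal, h = -47): β = 339.7 − 147.1 = 192.6°, B = 212.9°; Δs = -47·(0.9047 − sin(2π·0.9047)/(2π)) = -46.7367; s = 47.0000 − 46.7367 = 0.2633
θ=121.2°: R = R0 + s = 27 + 30.1755 = 57.1755
θ=138.3°: R = R0 + s = 27 + 43.6521 = 70.6521
θ=295.1°: R = R0 + s = 27 + 7.2868 = 34.2868
θ=339.7°: R = R0 + s = 27 + 0.2633 = 27.2633

θ=121.2°: 57.1755
θ=138.3°: 70.6521
θ=295.1°: 34.2868
θ=339.7°: 27.2633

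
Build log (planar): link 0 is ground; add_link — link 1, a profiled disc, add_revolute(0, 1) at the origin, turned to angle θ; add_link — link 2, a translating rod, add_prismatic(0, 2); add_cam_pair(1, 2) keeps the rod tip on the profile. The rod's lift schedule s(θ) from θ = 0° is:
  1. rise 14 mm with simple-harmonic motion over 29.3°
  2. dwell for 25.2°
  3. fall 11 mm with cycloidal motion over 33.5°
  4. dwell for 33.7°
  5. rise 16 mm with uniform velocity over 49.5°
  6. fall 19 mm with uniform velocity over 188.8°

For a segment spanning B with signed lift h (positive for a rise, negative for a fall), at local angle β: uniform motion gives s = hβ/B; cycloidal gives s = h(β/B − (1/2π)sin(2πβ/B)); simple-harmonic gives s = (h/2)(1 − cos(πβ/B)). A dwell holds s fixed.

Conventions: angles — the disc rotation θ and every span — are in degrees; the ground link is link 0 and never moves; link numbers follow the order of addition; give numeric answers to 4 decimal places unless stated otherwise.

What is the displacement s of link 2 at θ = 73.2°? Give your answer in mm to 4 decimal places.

seg 1 [0°–29.3°] simple-harmonic, h=14: full span → s += 14 → s = 14.0000
seg 2 [29.3°–54.5°] dwell: s stays 14.0000
seg 3 [54.5°–88°] cycloidal, h=-11: θ=73.2° here. β=18.7, B=33.5. -11·(0.5582 − sin(2π·0.5582)/(2π)) = -6.7664 → s = 7.2336

7.2336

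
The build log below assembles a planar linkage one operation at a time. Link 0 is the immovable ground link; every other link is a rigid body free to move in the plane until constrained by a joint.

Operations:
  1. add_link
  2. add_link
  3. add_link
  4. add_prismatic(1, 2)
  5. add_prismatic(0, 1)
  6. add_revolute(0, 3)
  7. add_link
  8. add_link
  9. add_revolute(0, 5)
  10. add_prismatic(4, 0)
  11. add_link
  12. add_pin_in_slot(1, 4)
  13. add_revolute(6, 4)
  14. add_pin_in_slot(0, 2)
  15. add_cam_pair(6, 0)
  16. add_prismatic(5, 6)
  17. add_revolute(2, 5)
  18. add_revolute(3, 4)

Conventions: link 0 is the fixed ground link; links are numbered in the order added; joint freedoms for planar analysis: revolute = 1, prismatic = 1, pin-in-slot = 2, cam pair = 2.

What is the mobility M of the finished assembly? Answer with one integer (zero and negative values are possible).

ground; <1,0,0>
#1 <2,0,0>
#2 <3,0,0>
#3 <4,0,0>
P:1↔2 J1 <4,1,0>
P:0↔1 J1 <4,2,0>
R:0↔3 J1 <4,3,0>
#4 <5,3,0>
#5 <6,3,0>
R:0↔5 J1 <6,4,0>
P:4↔0 J1 <6,5,0>
#6 <7,5,0>
PS:1↔4 J2 <7,5,1>
R:6↔4 J1 <7,6,1>
PS:0↔2 J2 <7,6,2>
C:6↔0 J2 <7,6,3>
P:5↔6 J1 <7,7,3>
R:2↔5 J1 <7,8,3>
R:3↔4 J1 <7,9,3>
3×6 − 2×9 − 1×3 = -3

M = -3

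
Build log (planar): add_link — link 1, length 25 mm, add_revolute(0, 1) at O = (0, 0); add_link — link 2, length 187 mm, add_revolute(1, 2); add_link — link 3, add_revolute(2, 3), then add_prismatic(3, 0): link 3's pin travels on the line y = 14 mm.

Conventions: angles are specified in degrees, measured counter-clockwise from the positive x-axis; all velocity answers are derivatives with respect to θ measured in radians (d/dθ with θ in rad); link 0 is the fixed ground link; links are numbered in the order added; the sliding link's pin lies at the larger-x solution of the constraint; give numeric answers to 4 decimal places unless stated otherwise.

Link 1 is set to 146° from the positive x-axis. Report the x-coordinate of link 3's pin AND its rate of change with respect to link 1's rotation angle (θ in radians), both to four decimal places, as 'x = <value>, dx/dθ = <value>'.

geometry: r = 25 mm, L = 187 mm, e = 14 mm
crank pin P = (r cos θ, r sin θ) = (-20.725939, 13.979823)
h = r sin θ − e = 13.979823 − 14 = -0.020177
x = r cos θ + √(L² − h²) = -20.725939 + 186.999999 = 166.274060
dx/dθ = −r sin θ − h·r cos θ/√(L² − h²) (θ in radians; h = -0.020177) = -13.982059

x = 166.2741, dx/dθ = -13.9821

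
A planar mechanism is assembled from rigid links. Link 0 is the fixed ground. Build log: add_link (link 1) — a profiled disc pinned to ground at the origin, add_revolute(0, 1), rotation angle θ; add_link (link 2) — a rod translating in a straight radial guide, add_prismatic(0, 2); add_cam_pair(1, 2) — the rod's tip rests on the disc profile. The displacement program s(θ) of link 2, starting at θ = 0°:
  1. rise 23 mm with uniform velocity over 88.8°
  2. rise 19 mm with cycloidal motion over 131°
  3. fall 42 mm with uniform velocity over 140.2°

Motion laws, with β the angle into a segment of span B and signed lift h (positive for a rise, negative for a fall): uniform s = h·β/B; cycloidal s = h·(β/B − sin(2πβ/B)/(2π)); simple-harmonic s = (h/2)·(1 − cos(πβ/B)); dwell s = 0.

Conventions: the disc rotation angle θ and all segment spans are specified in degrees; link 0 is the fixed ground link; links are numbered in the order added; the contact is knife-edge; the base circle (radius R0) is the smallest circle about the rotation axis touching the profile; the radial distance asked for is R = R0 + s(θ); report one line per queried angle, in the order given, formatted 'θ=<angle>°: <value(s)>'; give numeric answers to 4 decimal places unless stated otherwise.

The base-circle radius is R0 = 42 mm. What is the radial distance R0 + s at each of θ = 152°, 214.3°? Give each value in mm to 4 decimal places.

seg 1 [0°–88.8°] uniform, h=23: full span → s += 23 → s = 23.0000
seg 2 [88.8°–219.8°] cycloidal, h=19: θ=152° here. β=63.2, B=131. 19·(0.4824 − sin(2π·0.4824)/(2π)) = 8.8335 → s = 31.8335
seg 2 [88.8°–219.8°] cycloidal, h=19: θ=214.3° here. β=125.5, B=131. 19·(0.9580 − sin(2π·0.9580)/(2π)) = 18.9908 → s = 41.9908
θ=152°: R = R0 + s = 42 + 31.8335 = 73.8335
θ=214.3°: R = R0 + s = 42 + 41.9908 = 83.9908

θ=152°: 73.8335
θ=214.3°: 83.9908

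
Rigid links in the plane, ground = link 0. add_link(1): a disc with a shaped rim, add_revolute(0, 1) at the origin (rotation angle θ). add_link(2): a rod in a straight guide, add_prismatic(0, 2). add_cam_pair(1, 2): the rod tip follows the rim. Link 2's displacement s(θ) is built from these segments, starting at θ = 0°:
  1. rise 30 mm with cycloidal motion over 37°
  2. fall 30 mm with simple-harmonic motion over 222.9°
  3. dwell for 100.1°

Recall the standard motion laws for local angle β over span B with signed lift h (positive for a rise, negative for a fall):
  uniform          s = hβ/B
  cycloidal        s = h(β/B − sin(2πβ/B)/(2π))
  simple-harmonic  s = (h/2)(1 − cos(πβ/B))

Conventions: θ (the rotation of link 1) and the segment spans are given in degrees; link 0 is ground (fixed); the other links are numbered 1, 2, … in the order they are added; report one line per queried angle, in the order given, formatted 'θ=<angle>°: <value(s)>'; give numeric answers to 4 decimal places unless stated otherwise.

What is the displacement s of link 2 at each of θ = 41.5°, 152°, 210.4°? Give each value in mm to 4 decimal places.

segment 1 (0° to 37°, cycloidal, h = 30) is passed completely: s = 0.0000 + (30) = 30.0000
θ = 41.5° falls in segment 2 (37° to 259.9°, simple-harmonic, h = -30): β = 41.5 − 37 = 4.5°, B = 222.9°; Δs = -30/2·(1 − cos(π·0.0202)) = -0.0302; s = 30.0000 − 0.0302 = 29.9698
θ = 152° falls in segment 2 (37° to 259.9°, simple-harmonic, h = -30): β = 152 − 37 = 115°, B = 222.9°; Δs = -30/2·(1 − cos(π·0.5159)) = -15.7502; s = 30.0000 − 15.7502 = 14.2498
θ = 210.4° falls in segment 2 (37° to 259.9°, simple-harmonic, h = -30): β = 210.4 − 37 = 173.4°, B = 222.9°; Δs = -30/2·(1 − cos(π·0.7779)) = -26.4952; s = 30.0000 − 26.4952 = 3.5048

θ=41.5°: 29.9698
θ=152°: 14.2498
θ=210.4°: 3.5048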